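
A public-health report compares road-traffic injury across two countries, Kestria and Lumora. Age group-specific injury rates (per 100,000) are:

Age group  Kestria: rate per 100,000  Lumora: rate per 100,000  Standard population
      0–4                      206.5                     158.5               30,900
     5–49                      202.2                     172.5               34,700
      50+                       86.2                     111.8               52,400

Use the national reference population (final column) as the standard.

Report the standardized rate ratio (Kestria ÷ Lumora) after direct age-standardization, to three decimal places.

Standard total = 118,000; weights = 0.2619, 0.2941, 0.4441.
Kestria: 0.2619×206.5 + 0.2941×202.2 + 0.4441×86.2 = 151.8142 per 100,000.
Lumora: 0.2619×158.5 + 0.2941×172.5 + 0.4441×111.8 = 141.8790 per 100,000.
Ratio = 151.8142 ÷ 141.8790 = 1.07003.

1.070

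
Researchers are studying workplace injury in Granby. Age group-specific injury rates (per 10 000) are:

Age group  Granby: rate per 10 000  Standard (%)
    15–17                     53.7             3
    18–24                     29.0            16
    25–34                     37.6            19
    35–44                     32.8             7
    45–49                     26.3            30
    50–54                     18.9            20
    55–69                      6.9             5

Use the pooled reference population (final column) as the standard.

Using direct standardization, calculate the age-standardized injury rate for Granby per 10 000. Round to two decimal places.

Standard weights: 0.03, 0.16, 0.19, 0.07, 0.30, 0.20, 0.05.
Standardized rate: 0.0300×53.7 + 0.1600×29.0 + 0.1900×37.6 + 0.0700×32.8 + 0.3000×26.3 + 0.2000×18.9 + 0.0500×6.9 = 27.7060 per 10 000.

27.71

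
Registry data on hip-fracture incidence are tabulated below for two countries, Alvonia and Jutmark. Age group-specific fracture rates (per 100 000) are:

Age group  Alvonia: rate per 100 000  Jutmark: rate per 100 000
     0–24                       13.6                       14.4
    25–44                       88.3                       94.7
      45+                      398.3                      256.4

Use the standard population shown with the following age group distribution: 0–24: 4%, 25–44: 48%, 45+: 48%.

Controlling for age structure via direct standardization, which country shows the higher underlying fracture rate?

Alvonia

Standard weights: 0.04, 0.48, 0.48.
Alvonia: 0.0400×13.6 + 0.4800×88.3 + 0.4800×398.3 = 234.1120 per 100 000.
Jutmark: 0.0400×14.4 + 0.4800×94.7 + 0.4800×256.4 = 169.1040 per 100 000.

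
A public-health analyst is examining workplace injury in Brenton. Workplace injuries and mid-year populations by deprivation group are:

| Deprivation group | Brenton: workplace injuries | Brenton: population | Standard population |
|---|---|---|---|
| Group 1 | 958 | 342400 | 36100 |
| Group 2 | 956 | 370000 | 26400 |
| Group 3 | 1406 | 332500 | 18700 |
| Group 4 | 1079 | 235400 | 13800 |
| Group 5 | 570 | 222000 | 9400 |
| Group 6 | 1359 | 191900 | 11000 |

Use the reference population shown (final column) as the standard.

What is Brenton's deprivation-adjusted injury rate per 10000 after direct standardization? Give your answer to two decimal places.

35.84

Deprivation-specific rates per 10000 for Brenton: 27.98, 25.84, 42.29, 45.84, 25.68, 70.82.
Standard total = 115400; weights = 0.3128, 0.2288, 0.1620, 0.1196, 0.0815, 0.0953.
Standardized rate: 0.3128×27.98 + 0.2288×25.84 + 0.1620×42.29 + 0.1196×45.84 + 0.0815×25.68 + 0.0953×70.82 = 35.8388 per 10000.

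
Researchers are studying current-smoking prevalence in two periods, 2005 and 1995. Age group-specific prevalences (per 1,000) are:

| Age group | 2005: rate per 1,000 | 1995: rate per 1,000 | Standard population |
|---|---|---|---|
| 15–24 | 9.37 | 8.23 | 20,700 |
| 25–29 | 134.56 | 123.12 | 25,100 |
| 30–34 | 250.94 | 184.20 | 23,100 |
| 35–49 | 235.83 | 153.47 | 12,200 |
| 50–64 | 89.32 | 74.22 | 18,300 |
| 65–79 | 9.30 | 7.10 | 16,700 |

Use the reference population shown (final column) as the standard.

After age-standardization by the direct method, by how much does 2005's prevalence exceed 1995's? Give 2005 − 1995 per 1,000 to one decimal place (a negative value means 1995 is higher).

27.3

Standard total = 116,100; weights = 0.1783, 0.2162, 0.1990, 0.1051, 0.1576, 0.1438.
2005: 0.1783×9.37 + 0.2162×134.56 + 0.1990×250.94 + 0.1051×235.83 + 0.1576×89.32 + 0.1438×9.30 = 120.8882 per 1,000.
1995: 0.1783×8.23 + 0.2162×123.12 + 0.1990×184.20 + 0.1051×153.47 + 0.1576×74.22 + 0.1438×7.10 = 93.5816 per 1,000.
Difference = 120.8882 − 93.5816 = 27.3066.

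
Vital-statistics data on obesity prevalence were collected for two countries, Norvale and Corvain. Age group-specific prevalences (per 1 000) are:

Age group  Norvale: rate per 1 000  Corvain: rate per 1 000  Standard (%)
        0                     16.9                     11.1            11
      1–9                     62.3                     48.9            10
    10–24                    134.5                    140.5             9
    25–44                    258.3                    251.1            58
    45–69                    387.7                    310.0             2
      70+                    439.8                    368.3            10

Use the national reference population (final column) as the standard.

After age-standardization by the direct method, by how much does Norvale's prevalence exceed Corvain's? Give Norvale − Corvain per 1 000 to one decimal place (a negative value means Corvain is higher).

14.3

Standard weights: 0.11, 0.10, 0.09, 0.58, 0.02, 0.10.
Norvale: 0.1100×16.9 + 0.1000×62.3 + 0.0900×134.5 + 0.5800×258.3 + 0.0200×387.7 + 0.1000×439.8 = 221.7420 per 1 000.
Corvain: 0.1100×11.1 + 0.1000×48.9 + 0.0900×140.5 + 0.5800×251.1 + 0.0200×310.0 + 0.1000×368.3 = 207.4240 per 1 000.
Difference = 221.7420 − 207.4240 = 14.3180.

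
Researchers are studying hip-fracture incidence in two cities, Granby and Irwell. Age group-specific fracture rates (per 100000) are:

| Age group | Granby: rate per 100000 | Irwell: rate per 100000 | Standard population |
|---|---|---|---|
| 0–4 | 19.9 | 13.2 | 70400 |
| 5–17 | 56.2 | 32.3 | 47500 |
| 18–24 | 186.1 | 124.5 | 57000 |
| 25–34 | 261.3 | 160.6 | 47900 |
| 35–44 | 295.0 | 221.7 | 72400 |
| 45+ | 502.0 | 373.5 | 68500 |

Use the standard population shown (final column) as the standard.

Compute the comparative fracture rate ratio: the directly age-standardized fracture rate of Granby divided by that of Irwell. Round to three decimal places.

1.408

Standard total = 363700; weights = 0.1936, 0.1306, 0.1567, 0.1317, 0.1991, 0.1883.
Granby: 0.1936×19.9 + 0.1306×56.2 + 0.1567×186.1 + 0.1317×261.3 + 0.1991×295.0 + 0.1883×502.0 = 228.0435 per 100000.
Irwell: 0.1936×13.2 + 0.1306×32.3 + 0.1567×124.5 + 0.1317×160.6 + 0.1991×221.7 + 0.1883×373.5 = 161.9153 per 100000.
Ratio = 228.0435 ÷ 161.9153 = 1.40841.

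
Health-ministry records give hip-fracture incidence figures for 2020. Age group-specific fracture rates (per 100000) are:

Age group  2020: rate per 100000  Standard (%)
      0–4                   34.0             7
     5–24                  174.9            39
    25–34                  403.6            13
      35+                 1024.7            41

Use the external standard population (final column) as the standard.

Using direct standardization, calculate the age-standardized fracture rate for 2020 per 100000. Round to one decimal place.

543.2

Standard weights: 0.07, 0.39, 0.13, 0.41.
Standardized rate: 0.0700×34.0 + 0.3900×174.9 + 0.1300×403.6 + 0.4100×1024.7 = 543.1860 per 100000.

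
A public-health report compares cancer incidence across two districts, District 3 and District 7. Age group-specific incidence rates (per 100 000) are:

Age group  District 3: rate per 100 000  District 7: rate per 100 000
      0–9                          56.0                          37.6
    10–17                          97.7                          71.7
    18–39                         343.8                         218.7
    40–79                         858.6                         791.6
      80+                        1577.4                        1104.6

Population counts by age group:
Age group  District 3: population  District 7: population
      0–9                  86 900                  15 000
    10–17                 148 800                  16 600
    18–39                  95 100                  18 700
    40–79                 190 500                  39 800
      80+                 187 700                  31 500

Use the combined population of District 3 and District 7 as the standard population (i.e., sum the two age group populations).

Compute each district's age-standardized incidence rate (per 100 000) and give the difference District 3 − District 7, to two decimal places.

167.93

Combined standard total = 830 600; weights = 0.1227, 0.1991, 0.1370, 0.2773, 0.2639.
District 3: 0.1227×56.0 + 0.1991×97.7 + 0.1370×343.8 + 0.2773×858.6 + 0.2639×1577.4 = 727.7776 per 100 000.
District 7: 0.1227×37.6 + 0.1991×71.7 + 0.1370×218.7 + 0.2773×791.6 + 0.2639×1104.6 = 559.8513 per 100 000.
Difference = 727.7776 − 559.8513 = 167.9263.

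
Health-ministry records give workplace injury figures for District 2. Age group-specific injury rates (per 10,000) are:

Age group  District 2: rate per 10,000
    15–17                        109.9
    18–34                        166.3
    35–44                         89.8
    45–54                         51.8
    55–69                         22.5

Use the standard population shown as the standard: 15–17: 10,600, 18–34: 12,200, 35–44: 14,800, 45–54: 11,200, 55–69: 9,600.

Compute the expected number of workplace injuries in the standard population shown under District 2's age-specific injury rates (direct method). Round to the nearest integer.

532

Expected workplace injuries = Σ (standard pop × age-specific rate ÷ 10,000)
= 10,600×109.9/10,000 + 12,200×166.3/10,000 + 14,800×89.8/10,000 + 11,200×51.8/10,000 + 9,600×22.5/10,000
= 116.49 + 202.89 + 132.90 + 58.02 + 21.60 = 531.90.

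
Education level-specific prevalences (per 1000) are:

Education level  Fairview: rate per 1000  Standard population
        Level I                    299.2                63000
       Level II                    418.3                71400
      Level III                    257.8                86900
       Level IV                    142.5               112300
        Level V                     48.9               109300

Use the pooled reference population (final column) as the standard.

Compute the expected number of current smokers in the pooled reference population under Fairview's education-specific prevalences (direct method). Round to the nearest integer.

92467

Expected current smokers = Σ (standard pop × education-specific rate ÷ 1000)
= 63000×299.2/1000 + 71400×418.3/1000 + 86900×257.8/1000 + 112300×142.5/1000 + 109300×48.9/1000
= 18849.60 + 29866.62 + 22402.82 + 16002.75 + 5344.77 = 92466.56.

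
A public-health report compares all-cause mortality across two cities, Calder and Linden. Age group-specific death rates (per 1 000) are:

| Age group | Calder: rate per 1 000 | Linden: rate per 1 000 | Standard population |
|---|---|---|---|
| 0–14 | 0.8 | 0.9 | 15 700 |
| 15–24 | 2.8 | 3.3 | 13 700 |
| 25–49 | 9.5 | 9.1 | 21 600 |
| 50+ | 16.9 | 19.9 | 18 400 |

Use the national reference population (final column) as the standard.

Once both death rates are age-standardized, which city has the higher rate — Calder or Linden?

Standard total = 69 400; weights = 0.2262, 0.1974, 0.3112, 0.2651.
Calder: 0.2262×0.8 + 0.1974×2.8 + 0.3112×9.5 + 0.2651×16.9 = 8.1712 per 1 000.
Linden: 0.2262×0.9 + 0.1974×3.3 + 0.3112×9.1 + 0.2651×19.9 = 8.9634 per 1 000.

Linden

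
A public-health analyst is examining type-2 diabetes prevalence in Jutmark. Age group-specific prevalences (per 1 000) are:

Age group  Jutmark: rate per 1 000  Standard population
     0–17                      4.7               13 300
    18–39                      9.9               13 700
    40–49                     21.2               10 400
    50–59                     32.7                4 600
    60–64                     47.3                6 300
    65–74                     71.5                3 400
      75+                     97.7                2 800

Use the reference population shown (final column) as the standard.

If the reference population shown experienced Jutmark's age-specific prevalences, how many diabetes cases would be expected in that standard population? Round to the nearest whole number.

1384

Expected diabetes cases = Σ (standard pop × age-specific rate ÷ 1 000)
= 13 300×4.7/1 000 + 13 700×9.9/1 000 + 10 400×21.2/1 000 + 4 600×32.7/1 000 + 6 300×47.3/1 000 + 3 400×71.5/1 000 + 2 800×97.7/1 000
= 62.51 + 135.63 + 220.48 + 150.42 + 297.99 + 243.10 + 273.56 = 1383.69.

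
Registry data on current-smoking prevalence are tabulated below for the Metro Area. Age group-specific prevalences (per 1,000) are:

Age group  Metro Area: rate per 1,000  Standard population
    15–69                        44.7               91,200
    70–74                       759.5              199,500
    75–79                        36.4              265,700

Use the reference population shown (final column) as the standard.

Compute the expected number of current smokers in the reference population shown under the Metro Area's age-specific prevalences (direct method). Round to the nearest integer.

165268

Expected current smokers = Σ (standard pop × age-specific rate ÷ 1,000)
= 91,200×44.7/1,000 + 199,500×759.5/1,000 + 265,700×36.4/1,000
= 4076.64 + 151520.25 + 9671.48 = 165268.37.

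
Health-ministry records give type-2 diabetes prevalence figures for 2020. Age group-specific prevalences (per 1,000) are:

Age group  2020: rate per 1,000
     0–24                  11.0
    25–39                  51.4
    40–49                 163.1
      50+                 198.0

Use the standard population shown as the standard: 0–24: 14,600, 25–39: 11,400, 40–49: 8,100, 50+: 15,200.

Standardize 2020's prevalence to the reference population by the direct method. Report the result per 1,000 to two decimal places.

Standard total = 49,300; weights = 0.2961, 0.2312, 0.1643, 0.3083.
Standardized rate: 0.2961×11.0 + 0.2312×51.4 + 0.1643×163.1 + 0.3083×198.0 = 102.9872 per 1,000.

102.99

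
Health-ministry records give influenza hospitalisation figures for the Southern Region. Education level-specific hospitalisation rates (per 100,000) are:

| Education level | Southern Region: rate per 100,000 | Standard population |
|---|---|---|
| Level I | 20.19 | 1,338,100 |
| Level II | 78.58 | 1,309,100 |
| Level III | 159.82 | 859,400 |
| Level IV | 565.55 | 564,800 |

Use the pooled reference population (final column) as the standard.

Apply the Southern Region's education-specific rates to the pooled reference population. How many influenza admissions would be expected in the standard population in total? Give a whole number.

Expected influenza admissions = Σ (standard pop × education-specific rate ÷ 100,000)
= 1,338,100×20.19/100,000 + 1,309,100×78.58/100,000 + 859,400×159.82/100,000 + 564,800×565.55/100,000
= 270.16 + 1028.69 + 1373.49 + 3194.23 = 5866.57.

5867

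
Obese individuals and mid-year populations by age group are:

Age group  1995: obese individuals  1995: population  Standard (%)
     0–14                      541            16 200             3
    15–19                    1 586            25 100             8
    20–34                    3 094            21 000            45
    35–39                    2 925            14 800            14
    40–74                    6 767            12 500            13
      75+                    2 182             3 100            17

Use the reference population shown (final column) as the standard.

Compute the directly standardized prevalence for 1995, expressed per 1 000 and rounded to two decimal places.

290.06

Age-specific rates per 1 000 for 1995: 33.395, 63.187, 147.333, 197.635, 541.360, 703.871.
Standard weights: 0.03, 0.08, 0.45, 0.14, 0.13, 0.17.
Standardized rate: 0.0300×33.395 + 0.0800×63.187 + 0.4500×147.333 + 0.1400×197.635 + 0.1300×541.360 + 0.1700×703.871 = 290.0606 per 1 000.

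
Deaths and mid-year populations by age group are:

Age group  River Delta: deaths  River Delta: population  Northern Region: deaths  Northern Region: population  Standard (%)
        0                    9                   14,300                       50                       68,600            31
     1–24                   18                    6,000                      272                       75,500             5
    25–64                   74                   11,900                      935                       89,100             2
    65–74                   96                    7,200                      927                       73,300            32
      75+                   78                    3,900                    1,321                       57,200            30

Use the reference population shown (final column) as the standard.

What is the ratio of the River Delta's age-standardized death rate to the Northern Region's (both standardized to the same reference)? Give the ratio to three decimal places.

0.926

Age-specific rates per 100,000 for the River Delta: 62.94, 300.00, 621.85, 1333.33, 2000.00.
For the Northern Region: 72.89, 360.26, 1049.38, 1264.67, 2309.44.
Standard weights: 0.31, 0.05, 0.02, 0.32, 0.30.
The River Delta: 0.3100×62.94 + 0.0500×300.00 + 0.0200×621.85 + 0.3200×1333.33 + 0.3000×2000.00 = 1073.6141 per 100,000.
The Northern Region: 0.3100×72.89 + 0.0500×360.26 + 0.0200×1049.38 + 0.3200×1264.67 + 0.3000×2309.44 = 1159.1209 per 100,000.
Ratio = 1073.6141 ÷ 1159.1209 = 0.92623.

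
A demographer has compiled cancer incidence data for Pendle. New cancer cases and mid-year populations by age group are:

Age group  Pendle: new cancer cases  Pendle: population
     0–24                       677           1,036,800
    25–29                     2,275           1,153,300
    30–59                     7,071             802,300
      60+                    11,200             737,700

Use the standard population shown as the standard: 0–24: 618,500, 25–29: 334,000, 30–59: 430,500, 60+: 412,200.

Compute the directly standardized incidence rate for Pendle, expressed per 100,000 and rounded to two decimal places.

Age-specific rates per 100,000 for Pendle: 65.30, 197.26, 881.34, 1518.23.
Standard total = 1,795,200; weights = 0.3445, 0.1861, 0.2398, 0.2296.
Standardized rate: 0.3445×65.30 + 0.1861×197.26 + 0.2398×881.34 + 0.2296×1518.23 = 619.1532 per 100,000.

619.15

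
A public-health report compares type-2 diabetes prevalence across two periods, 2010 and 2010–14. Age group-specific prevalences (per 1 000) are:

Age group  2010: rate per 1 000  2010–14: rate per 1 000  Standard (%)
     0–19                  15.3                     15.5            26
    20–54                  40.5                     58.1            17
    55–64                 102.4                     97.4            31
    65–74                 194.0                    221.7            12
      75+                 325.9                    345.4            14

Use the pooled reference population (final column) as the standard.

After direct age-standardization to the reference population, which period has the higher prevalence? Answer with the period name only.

2010–14

Standard weights: 0.26, 0.17, 0.31, 0.12, 0.14.
2010: 0.2600×15.3 + 0.1700×40.5 + 0.3100×102.4 + 0.1200×194.0 + 0.1400×325.9 = 111.5130 per 1 000.
2010–14: 0.2600×15.5 + 0.1700×58.1 + 0.3100×97.4 + 0.1200×221.7 + 0.1400×345.4 = 119.0610 per 1 000.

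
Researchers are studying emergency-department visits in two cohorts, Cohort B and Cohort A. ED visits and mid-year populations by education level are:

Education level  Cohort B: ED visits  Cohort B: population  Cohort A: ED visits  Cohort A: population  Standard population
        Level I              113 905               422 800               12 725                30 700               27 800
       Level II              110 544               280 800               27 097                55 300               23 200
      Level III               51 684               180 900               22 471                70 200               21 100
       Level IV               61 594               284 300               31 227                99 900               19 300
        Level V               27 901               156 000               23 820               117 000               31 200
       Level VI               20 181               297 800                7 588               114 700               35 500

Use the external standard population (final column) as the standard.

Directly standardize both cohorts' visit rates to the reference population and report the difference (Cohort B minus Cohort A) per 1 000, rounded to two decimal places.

Education-specific rates per 1 000 for Cohort B: 269.406, 393.675, 285.705, 216.651, 178.853, 67.767.
For Cohort A: 414.495, 490.000, 320.100, 312.583, 203.590, 66.155.
Standard total = 158 100; weights = 0.1758, 0.1467, 0.1335, 0.1221, 0.1973, 0.2245.
Cohort B: 0.1758×269.406 + 0.1467×393.675 + 0.1335×285.705 + 0.1221×216.651 + 0.1973×178.853 + 0.2245×67.767 = 220.2304 per 1 000.
Cohort A: 0.1758×414.495 + 0.1467×490.000 + 0.1335×320.100 + 0.1221×312.583 + 0.1973×203.590 + 0.2245×66.155 = 280.6984 per 1 000.
Difference = 220.2304 − 280.6984 = -60.4680.

-60.47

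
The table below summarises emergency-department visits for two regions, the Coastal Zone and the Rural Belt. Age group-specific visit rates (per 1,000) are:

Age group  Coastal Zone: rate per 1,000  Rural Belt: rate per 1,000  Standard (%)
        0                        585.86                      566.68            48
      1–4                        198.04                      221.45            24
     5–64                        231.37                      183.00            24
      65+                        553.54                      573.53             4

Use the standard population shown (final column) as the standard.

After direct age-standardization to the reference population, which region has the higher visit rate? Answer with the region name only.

Standard weights: 0.48, 0.24, 0.24, 0.04.
The Coastal Zone: 0.4800×585.86 + 0.2400×198.04 + 0.2400×231.37 + 0.0400×553.54 = 406.4128 per 1,000.
The Rural Belt: 0.4800×566.68 + 0.2400×221.45 + 0.2400×183.00 + 0.0400×573.53 = 392.0156 per 1,000.

Coastal Zone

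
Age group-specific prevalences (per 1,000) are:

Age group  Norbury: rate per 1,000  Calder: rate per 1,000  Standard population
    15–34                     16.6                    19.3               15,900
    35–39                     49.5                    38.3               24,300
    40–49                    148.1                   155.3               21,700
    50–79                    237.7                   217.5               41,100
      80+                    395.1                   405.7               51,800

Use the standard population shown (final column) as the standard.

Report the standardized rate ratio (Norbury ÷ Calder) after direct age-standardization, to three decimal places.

1.010

Standard total = 154,800; weights = 0.1027, 0.1570, 0.1402, 0.2655, 0.3346.
Norbury: 0.1027×16.6 + 0.1570×49.5 + 0.1402×148.1 + 0.2655×237.7 + 0.3346×395.1 = 225.5569 per 1,000.
Calder: 0.1027×19.3 + 0.1570×38.3 + 0.1402×155.3 + 0.2655×217.5 + 0.3346×405.7 = 223.2693 per 1,000.
Ratio = 225.5569 ÷ 223.2693 = 1.01025.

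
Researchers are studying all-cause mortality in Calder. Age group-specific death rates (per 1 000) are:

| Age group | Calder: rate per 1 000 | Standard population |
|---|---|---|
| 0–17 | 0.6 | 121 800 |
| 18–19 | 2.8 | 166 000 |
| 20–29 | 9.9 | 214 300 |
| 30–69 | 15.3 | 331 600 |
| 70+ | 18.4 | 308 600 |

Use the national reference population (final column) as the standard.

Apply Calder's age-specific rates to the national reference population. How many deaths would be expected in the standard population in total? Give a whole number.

13411

Expected deaths = Σ (standard pop × age-specific rate ÷ 1 000)
= 121 800×0.6/1 000 + 166 000×2.8/1 000 + 214 300×9.9/1 000 + 331 600×15.3/1 000 + 308 600×18.4/1 000
= 73.08 + 464.80 + 2121.57 + 5073.48 + 5678.24 = 13411.17.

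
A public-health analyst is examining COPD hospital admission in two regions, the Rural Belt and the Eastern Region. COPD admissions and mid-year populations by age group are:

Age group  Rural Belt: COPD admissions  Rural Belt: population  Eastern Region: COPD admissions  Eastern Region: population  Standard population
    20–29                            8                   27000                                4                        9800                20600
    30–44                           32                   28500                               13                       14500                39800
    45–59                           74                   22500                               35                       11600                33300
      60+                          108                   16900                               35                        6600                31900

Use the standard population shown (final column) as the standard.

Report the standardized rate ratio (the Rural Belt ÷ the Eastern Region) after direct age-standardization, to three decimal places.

1.161

Age-specific rates per 10000 for the Rural Belt: 2.96, 11.23, 32.89, 63.91.
For the Eastern Region: 4.08, 8.97, 30.17, 53.03.
Standard total = 125600; weights = 0.1640, 0.3169, 0.2651, 0.2540.
The Rural Belt: 0.1640×2.96 + 0.3169×11.23 + 0.2651×32.89 + 0.2540×63.91 = 28.9944 per 10000.
The Eastern Region: 0.1640×4.08 + 0.3169×8.97 + 0.2651×30.17 + 0.2540×53.03 = 24.9786 per 10000.
Ratio = 28.9944 ÷ 24.9786 = 1.16077.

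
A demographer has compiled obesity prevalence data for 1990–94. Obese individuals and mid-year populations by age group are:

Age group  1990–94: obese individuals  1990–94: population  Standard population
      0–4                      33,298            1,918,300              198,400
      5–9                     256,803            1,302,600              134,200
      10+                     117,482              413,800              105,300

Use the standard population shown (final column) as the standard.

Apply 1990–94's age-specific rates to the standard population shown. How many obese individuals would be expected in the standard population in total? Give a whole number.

Age-specific rates per 1,000 for 1990–94: 17.358, 197.146, 283.910.
Expected obese individuals = Σ (standard pop × age-specific rate ÷ 1,000)
= 198,400×17.358/1,000 + 134,200×197.146/1,000 + 105,300×283.910/1,000
= 3443.84 + 26457.06 + 29895.73 = 59796.63.

59797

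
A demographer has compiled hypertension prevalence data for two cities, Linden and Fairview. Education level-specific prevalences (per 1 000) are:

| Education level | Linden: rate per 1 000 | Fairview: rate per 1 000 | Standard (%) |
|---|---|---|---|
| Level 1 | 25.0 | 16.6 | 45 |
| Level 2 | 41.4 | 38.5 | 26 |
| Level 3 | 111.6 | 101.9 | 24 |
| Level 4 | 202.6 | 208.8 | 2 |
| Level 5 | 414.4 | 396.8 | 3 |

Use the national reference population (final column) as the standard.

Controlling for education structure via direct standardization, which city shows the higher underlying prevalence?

Linden

Standard weights: 0.45, 0.26, 0.24, 0.02, 0.03.
Linden: 0.4500×25.0 + 0.2600×41.4 + 0.2400×111.6 + 0.0200×202.6 + 0.0300×414.4 = 65.2820 per 1 000.
Fairview: 0.4500×16.6 + 0.2600×38.5 + 0.2400×101.9 + 0.0200×208.8 + 0.0300×396.8 = 58.0160 per 1 000.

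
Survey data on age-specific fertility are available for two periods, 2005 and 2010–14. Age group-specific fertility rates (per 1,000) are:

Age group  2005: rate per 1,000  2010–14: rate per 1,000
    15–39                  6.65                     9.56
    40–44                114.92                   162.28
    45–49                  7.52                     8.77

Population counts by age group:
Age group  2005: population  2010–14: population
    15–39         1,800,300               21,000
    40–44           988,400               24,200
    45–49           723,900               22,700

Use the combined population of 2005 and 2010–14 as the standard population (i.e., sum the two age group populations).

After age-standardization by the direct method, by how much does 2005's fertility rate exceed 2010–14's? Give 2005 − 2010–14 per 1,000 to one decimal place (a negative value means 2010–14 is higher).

Combined standard total = 3,580,500; weights = 0.5087, 0.2828, 0.2085.
2005: 0.5087×6.65 + 0.2828×114.92 + 0.2085×7.52 = 37.4512 per 1,000.
2010–14: 0.5087×9.56 + 0.2828×162.28 + 0.2085×8.77 = 52.5860 per 1,000.
Difference = 37.4512 − 52.5860 = -15.1347.

-15.1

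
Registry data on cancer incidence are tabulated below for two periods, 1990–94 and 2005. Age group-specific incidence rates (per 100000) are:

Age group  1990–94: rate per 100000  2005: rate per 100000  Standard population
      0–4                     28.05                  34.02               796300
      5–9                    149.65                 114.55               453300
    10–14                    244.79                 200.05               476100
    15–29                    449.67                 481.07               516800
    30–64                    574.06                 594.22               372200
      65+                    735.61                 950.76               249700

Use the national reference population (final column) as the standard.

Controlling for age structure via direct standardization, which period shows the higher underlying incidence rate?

2005

Standard total = 2864400; weights = 0.2780, 0.1583, 0.1662, 0.1804, 0.1299, 0.0872.
1990–94: 0.2780×28.05 + 0.1583×149.65 + 0.1662×244.79 + 0.1804×449.67 + 0.1299×574.06 + 0.0872×735.61 = 292.0170 per 100000.
2005: 0.2780×34.02 + 0.1583×114.55 + 0.1662×200.05 + 0.1804×481.07 + 0.1299×594.22 + 0.0872×950.76 = 307.7258 per 100000.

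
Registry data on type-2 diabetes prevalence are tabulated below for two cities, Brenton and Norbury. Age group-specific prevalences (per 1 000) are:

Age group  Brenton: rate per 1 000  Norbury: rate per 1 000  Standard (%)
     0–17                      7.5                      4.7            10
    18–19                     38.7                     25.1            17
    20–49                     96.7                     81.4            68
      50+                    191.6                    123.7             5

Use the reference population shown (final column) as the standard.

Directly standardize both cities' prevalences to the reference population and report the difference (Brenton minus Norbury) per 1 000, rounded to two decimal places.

16.39

Standard weights: 0.10, 0.17, 0.68, 0.05.
Brenton: 0.1000×7.5 + 0.1700×38.7 + 0.6800×96.7 + 0.0500×191.6 = 82.6650 per 1 000.
Norbury: 0.1000×4.7 + 0.1700×25.1 + 0.6800×81.4 + 0.0500×123.7 = 66.2740 per 1 000.
Difference = 82.6650 − 66.2740 = 16.3910.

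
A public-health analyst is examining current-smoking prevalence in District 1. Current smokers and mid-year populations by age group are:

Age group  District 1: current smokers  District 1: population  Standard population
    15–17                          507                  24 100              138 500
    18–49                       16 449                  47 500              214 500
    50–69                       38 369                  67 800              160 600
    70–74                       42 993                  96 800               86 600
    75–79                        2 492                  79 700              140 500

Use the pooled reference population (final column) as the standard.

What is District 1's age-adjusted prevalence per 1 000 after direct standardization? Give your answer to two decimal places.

Age-specific rates per 1 000 for District 1: 21.037, 346.295, 565.914, 444.143, 31.267.
Standard total = 740 700; weights = 0.1870, 0.2896, 0.2168, 0.1169, 0.1897.
Standardized rate: 0.1870×21.037 + 0.2896×346.295 + 0.2168×565.914 + 0.1169×444.143 + 0.1897×31.267 = 284.7787 per 1 000.

284.78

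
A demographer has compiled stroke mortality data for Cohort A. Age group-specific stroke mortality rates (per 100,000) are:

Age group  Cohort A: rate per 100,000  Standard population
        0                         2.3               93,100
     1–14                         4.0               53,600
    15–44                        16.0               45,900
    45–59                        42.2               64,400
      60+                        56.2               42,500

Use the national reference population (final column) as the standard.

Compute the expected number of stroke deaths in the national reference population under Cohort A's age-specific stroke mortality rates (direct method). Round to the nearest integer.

63

Expected stroke deaths = Σ (standard pop × age-specific rate ÷ 100,000)
= 93,100×2.3/100,000 + 53,600×4.0/100,000 + 45,900×16.0/100,000 + 64,400×42.2/100,000 + 42,500×56.2/100,000
= 2.14 + 2.14 + 7.34 + 27.18 + 23.89 = 62.69.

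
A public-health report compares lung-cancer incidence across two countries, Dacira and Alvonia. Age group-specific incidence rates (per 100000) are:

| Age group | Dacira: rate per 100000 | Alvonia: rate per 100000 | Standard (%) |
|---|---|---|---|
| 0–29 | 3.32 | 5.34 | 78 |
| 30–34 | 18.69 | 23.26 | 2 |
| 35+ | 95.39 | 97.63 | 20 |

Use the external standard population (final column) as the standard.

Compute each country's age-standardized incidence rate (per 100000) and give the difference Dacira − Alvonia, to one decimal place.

-2.1

Standard weights: 0.78, 0.02, 0.20.
Dacira: 0.7800×3.32 + 0.0200×18.69 + 0.2000×95.39 = 22.0414 per 100000.
Alvonia: 0.7800×5.34 + 0.0200×23.26 + 0.2000×97.63 = 24.1564 per 100000.
Difference = 22.0414 − 24.1564 = -2.1150.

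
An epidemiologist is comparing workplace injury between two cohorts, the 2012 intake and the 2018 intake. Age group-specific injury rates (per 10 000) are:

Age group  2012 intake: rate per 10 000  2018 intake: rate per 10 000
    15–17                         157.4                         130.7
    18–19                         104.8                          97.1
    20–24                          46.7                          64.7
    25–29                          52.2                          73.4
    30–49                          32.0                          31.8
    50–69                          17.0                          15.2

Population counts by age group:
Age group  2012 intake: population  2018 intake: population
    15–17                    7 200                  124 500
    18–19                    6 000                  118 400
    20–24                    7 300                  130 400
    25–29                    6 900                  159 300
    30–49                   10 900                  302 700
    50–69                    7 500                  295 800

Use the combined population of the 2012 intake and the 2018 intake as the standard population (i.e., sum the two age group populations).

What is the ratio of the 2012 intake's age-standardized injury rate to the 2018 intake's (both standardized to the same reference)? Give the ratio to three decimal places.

Combined standard total = 1 176 900; weights = 0.1119, 0.1057, 0.1170, 0.1412, 0.2665, 0.2577.
The 2012 intake: 0.1119×157.4 + 0.1057×104.8 + 0.1170×46.7 + 0.1412×52.2 + 0.2665×32.0 + 0.2577×17.0 = 54.4347 per 10 000.
The 2018 intake: 0.1119×130.7 + 0.1057×97.1 + 0.1170×64.7 + 0.1412×73.4 + 0.2665×31.8 + 0.2577×15.2 = 55.2157 per 10 000.
Ratio = 54.4347 ÷ 55.2157 = 0.98586.

0.986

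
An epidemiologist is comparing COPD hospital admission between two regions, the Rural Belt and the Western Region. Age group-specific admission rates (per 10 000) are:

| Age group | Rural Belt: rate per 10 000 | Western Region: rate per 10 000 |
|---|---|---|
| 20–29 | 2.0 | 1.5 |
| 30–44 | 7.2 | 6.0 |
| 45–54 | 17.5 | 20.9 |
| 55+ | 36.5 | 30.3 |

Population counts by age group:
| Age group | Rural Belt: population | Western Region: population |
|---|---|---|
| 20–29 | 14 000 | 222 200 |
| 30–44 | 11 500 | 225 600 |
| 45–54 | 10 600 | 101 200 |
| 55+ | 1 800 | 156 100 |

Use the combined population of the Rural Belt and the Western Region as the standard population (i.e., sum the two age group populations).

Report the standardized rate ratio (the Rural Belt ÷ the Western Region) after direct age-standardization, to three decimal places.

Combined standard total = 743 000; weights = 0.3179, 0.3191, 0.1505, 0.2125.
The Rural Belt: 0.3179×2.0 + 0.3191×7.2 + 0.1505×17.5 + 0.2125×36.5 = 13.3235 per 10 000.
The Western Region: 0.3179×1.5 + 0.3191×6.0 + 0.1505×20.9 + 0.2125×30.3 = 11.9756 per 10 000.
Ratio = 13.3235 ÷ 11.9756 = 1.11255.

1.113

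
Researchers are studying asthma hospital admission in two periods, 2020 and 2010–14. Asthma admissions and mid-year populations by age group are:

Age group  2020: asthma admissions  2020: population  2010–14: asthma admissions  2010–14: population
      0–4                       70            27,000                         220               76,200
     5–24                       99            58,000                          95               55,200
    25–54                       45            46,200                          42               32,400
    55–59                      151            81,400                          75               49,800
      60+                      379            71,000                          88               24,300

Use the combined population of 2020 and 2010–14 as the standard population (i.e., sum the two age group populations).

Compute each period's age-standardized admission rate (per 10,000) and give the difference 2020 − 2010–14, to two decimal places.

2.92

Age-specific rates per 10,000 for 2020: 25.93, 17.07, 9.74, 18.55, 53.38.
For 2010–14: 28.87, 17.21, 12.96, 15.06, 36.21.
Combined standard total = 521,500; weights = 0.1979, 0.2171, 0.1507, 0.2516, 0.1827.
2020: 0.1979×25.93 + 0.2171×17.07 + 0.1507×9.74 + 0.2516×18.55 + 0.1827×53.38 = 24.7254 per 10,000.
2010–14: 0.1979×28.87 + 0.2171×17.21 + 0.1507×12.96 + 0.2516×15.06 + 0.1827×36.21 = 21.8096 per 10,000.
Difference = 24.7254 − 21.8096 = 2.9158.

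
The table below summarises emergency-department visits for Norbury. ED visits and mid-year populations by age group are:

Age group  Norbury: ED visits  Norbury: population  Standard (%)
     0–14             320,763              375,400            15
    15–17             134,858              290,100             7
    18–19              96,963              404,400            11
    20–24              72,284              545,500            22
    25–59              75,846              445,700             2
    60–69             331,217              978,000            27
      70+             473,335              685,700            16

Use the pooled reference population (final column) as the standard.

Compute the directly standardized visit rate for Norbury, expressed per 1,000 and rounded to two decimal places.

Age-specific rates per 1,000 for Norbury: 854.457, 464.867, 239.770, 132.510, 170.173, 338.668, 690.295.
Standard weights: 0.15, 0.07, 0.11, 0.22, 0.02, 0.27, 0.16.
Standardized rate: 0.1500×854.457 + 0.0700×464.867 + 0.1100×239.770 + 0.2200×132.510 + 0.0200×170.173 + 0.2700×338.668 + 0.1600×690.295 = 421.5269 per 1,000.

421.53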